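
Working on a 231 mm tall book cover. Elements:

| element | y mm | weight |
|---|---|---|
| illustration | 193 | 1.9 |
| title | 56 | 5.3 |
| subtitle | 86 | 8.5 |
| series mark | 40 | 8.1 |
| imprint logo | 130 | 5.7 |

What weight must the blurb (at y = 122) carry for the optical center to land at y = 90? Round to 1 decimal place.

w ≈ 6.1

Existing Σw = 29.5 (1.9 + 5.3 + 8.5 + 8.1 + 5.7); existing moment 1.9·193 + 5.3·56 + 8.5·86 + 8.1·40 + 5.7·130 = 2459.5.
Balance at y = 90 requires (2459.5 + w·122) / (29.5 + w) = 90.
Rearranging, w·(122 − 90) = 90·29.5 − 2459.5 = 195.5, so w ≈ 195.5/32 = 6.11.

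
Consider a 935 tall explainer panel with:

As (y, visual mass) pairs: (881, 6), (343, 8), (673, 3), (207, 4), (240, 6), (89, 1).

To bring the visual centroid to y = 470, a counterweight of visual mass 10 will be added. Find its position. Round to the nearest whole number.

After adding the counterweight, total weight = 6 + 8 + 3 + 4 + 6 + 1 + 10 = 38.
Along y: (12406 + 10·y) / 38 = 470 (existing moment 6·881 + 8·343 + 3·673 + 4·207 + 6·240 + 1·89 = 12406) ⇒ y = (17860 − 12406) / 10 ≈ 545.40.

y ≈ 545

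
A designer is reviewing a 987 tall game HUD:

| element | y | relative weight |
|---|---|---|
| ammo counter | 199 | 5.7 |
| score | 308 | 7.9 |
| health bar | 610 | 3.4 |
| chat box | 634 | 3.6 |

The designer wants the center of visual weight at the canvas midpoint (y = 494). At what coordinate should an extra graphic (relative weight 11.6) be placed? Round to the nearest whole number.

New total weight: (5.7 + 7.9 + 3.4 + 3.6) + 11.6 = 32.2.
y: target moment 32.2×494 = 15906.8; current 5.7·199 + 7.9·308 + 3.4·610 + 3.6·634 = 7923.9; the extra graphic supplies 7982.9, so y = 7982.9/11.6 ≈ 688.18.

y ≈ 688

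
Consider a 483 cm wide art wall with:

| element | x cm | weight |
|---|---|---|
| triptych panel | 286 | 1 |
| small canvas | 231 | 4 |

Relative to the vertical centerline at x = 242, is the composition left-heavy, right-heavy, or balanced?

Σw = 1 + 4 = 5.
Σw·x = 1·286 + 4·231 = 1210, so x̄ = 1210/5 ≈ 242.00.
The centroid 242.00 matches the midline at 242, so the layout is balanced.

balanced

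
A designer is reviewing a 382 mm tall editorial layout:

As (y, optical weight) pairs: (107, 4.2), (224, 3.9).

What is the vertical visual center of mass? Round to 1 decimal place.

Total weight = 4.2 + 3.9 = 8.1.
Σw·y = 4.2·107 + 3.9·224 = 1323.0, so ȳ = 1323.0/8.1 ≈ 163.33.

y ≈ 163.3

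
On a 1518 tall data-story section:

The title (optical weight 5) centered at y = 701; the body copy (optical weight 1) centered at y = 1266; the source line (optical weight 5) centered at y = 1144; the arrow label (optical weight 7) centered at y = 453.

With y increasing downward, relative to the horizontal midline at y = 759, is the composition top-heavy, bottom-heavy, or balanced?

Σw = 5 + 1 + 5 + 7 = 18.
y-moment: 5·701 + 1·1266 + 5·1144 + 7·453 = 13662; centroid 13662/18 ≈ 759.00.
The centroid 759.00 matches the midline at 759, so the layout is balanced.

balanced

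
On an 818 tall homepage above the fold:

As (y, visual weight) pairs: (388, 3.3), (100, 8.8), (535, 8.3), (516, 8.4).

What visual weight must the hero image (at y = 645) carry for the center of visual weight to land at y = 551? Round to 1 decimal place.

Existing Σw = 28.8 (3.3 + 8.8 + 8.3 + 8.4); existing moment 3.3·388 + 8.8·100 + 8.3·535 + 8.4·516 = 10935.3.
Set Σw·y/Σw = 551: (10935.3 + 645w) = 551·(28.8 + w).
So w = (551·28.8 − 10935.3)/(645 − 551) = 4933.5/94 ≈ 52.48.

w ≈ 52.5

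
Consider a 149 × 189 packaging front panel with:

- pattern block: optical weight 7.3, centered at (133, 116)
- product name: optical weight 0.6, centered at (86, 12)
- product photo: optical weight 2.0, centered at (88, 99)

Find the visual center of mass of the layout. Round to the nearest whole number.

Total weight = 7.3 + 0.6 + 2.0 = 9.9.
x-moment: 7.3·133 + 0.6·86 + 2.0·88 = 1198.5; centroid 1198.5/9.9 ≈ 121.06.
y-moment: 7.3·116 + 0.6·12 + 2.0·99 = 1052.0; centroid 1052.0/9.9 ≈ 106.26.

(121, 106)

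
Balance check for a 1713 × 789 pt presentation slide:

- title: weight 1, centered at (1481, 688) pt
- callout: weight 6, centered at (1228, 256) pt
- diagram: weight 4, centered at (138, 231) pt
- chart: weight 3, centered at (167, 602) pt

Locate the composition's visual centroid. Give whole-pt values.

Total weight = 1 + 6 + 4 + 3 = 14.
x-moment: 1·1481 + 6·1228 + 4·138 + 3·167 = 9902; centroid 9902/14 ≈ 707.29.
y-moment: 1·688 + 6·256 + 4·231 + 3·602 = 4954; centroid 4954/14 ≈ 353.86.

(707, 354)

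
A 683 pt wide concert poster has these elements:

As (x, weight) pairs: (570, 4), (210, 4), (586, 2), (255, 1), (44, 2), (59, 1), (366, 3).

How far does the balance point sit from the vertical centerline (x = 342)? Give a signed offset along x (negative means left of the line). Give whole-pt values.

Σw = 4 + 4 + 2 + 1 + 2 + 1 + 3 = 17.
Σw·x = 4·570 + 4·210 + 2·586 + 1·255 + 2·44 + 1·59 + 3·366 = 5792, so x̄ = 5792/17 ≈ 340.71.
Difference: 340.71 − 342 ≈ -1.29.

≈ -1 pt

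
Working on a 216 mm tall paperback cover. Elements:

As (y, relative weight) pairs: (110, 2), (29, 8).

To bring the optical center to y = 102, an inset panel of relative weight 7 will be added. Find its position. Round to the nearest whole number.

New total weight: (2 + 8) + 7 = 17.
y: target moment 17×102 = 1734; current 2·110 + 8·29 = 452; the inset panel supplies 1282, so y = 1282/7 ≈ 183.14.

y ≈ 183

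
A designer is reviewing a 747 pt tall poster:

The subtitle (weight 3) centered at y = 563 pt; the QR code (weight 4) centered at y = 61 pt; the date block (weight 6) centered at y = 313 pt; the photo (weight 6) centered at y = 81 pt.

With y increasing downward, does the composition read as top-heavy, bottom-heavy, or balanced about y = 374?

Total weight = 3 + 4 + 6 + 6 = 19.
Σw·y = 3·563 + 4·61 + 6·313 + 6·81 = 4297, so ȳ = 4297/19 ≈ 226.16.
Since 226.2 is above (smaller y than) 374, the composition reads top-heavy.

top-heavy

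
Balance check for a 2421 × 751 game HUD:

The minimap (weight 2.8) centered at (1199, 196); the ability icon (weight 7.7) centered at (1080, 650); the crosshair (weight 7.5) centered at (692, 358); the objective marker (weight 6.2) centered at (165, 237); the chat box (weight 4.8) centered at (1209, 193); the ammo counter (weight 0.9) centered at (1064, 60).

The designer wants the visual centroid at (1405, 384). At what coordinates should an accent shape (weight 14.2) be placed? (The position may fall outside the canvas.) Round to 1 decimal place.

After adding the accent shape, total weight = 2.8 + 7.7 + 7.5 + 6.2 + 4.8 + 0.9 + 14.2 = 44.1.
x: target moment 44.1×1405 = 61960.5; current 2.8·1199 + 7.7·1080 + 7.5·692 + 6.2·165 + 4.8·1209 + 0.9·1064 = 24647.0; the accent shape supplies 37313.5, so x = 37313.5/14.2 ≈ 2627.71.
y: target moment 44.1×384 = 16934.4; current 2.8·196 + 7.7·650 + 7.5·358 + 6.2·237 + 4.8·193 + 0.9·60 = 10688.6; the accent shape supplies 6245.8, so y = 6245.8/14.2 ≈ 439.85.

(2627.7, 439.8)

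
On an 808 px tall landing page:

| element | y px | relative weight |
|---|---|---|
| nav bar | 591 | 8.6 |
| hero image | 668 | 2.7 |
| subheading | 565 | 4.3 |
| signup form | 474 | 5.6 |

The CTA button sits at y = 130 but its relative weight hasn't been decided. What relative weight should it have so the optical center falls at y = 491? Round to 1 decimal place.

Fixed elements: Σw = 8.6 + 2.7 + 4.3 + 5.6 = 21.2, Σw·y = 8.6·591 + 2.7·668 + 4.3·565 + 5.6·474 = 11970.1.
Set Σw·y/Σw = 491: (11970.1 + 130w) = 491·(21.2 + w).
So w = (491·21.2 − 11970.1)/(130 − 491) = -1560.9/-361 ≈ 4.32.

w ≈ 4.3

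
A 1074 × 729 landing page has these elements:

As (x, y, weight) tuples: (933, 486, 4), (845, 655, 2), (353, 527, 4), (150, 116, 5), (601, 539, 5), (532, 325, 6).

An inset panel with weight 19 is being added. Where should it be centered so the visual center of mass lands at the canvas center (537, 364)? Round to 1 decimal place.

(546.5, 304.9)

With the inset panel, Σw becomes 4 + 2 + 4 + 5 + 5 + 6 + 19 = 45.
x: target moment 45×537 = 24165; current 4·933 + 2·845 + 4·353 + 5·150 + 5·601 + 6·532 = 13781; the inset panel supplies 10384, so x = 10384/19 ≈ 546.53.
y: target moment 45×364 = 16380; current 4·486 + 2·655 + 4·527 + 5·116 + 5·539 + 6·325 = 10587; the inset panel supplies 5793, so y = 5793/19 ≈ 304.89.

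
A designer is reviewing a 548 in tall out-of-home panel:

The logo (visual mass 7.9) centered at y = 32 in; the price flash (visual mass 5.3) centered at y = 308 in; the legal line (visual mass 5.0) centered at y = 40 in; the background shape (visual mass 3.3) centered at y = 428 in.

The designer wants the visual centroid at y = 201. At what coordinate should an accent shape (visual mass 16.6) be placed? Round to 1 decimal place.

New total weight: (7.9 + 5.3 + 5.0 + 3.3) + 16.6 = 38.1.
Along y: (3497.6 + 16.6·y) / 38.1 = 201 (existing moment 7.9·32 + 5.3·308 + 5.0·40 + 3.3·428 = 3497.6) ⇒ y = (7658.1 − 3497.6) / 16.6 ≈ 250.63.

y ≈ 250.6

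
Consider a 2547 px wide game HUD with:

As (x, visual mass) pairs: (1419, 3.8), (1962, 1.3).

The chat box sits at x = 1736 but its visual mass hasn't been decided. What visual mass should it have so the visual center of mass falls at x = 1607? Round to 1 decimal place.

w ≈ 2.0

Fixed elements: Σw = 3.8 + 1.3 = 5.1, Σw·x = 3.8·1419 + 1.3·1962 = 7942.8.
For the centroid to hit 1607: (7942.8 + w·1736) / (5.1 + w) = 1607.
Rearranging, w·(1736 − 1607) = 1607·5.1 − 7942.8 = 252.9, so w ≈ 252.9/129 = 1.96.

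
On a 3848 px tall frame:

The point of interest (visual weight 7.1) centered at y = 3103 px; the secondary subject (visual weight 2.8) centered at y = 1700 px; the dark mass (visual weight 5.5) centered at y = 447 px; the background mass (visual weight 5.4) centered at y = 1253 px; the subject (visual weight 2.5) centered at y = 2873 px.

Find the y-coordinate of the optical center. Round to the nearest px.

y ≈ 1854

Total weight = 7.1 + 2.8 + 5.5 + 5.4 + 2.5 = 23.3.
Σw·y = 7.1·3103 + 2.8·1700 + 5.5·447 + 5.4·1253 + 2.5·2873 = 43198.5, so ȳ = 43198.5/23.3 ≈ 1854.01.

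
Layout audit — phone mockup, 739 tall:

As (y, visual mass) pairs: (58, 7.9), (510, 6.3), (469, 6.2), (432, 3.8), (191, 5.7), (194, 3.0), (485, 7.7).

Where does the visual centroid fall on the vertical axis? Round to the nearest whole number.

Total weight = 7.9 + 6.3 + 6.2 + 3.8 + 5.7 + 3.0 + 7.7 = 40.6.
y-moment: 7.9·58 + 6.3·510 + 6.2·469 + 3.8·432 + 5.7·191 + 3.0·194 + 7.7·485 = 13625.8; centroid 13625.8/40.6 ≈ 335.61.

y ≈ 336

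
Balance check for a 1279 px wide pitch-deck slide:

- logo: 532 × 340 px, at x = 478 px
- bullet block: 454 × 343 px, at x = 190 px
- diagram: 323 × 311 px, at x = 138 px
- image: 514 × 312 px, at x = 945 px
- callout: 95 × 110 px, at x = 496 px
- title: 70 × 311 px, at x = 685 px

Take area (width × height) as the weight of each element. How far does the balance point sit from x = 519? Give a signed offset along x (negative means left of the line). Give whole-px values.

≈ -40 px

Taking area as weight: logo 532·340 = 180880, bullet block 454·343 = 155722, diagram 323·311 = 100453, image 514·312 = 160368, callout 95·110 = 10450, title 70·311 = 21770. Sum 629643.
Σw·x = 180880·478 + 155722·190 + 100453·138 + 160368·945 + 10450·496 + 21770·685 = 301553744, so x̄ = 301553744/629643 ≈ 478.93.
Offset from x = 519: 478.93 − 519 ≈ -40.07.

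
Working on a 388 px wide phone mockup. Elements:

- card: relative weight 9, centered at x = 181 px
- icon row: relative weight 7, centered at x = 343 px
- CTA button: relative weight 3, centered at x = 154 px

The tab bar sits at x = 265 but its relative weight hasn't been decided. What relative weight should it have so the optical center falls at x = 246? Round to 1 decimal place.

w ≈ 9.6

Fixed elements: Σw = 9 + 7 + 3 = 19, Σw·x = 9·181 + 7·343 + 3·154 = 4492.
For the centroid to hit 246: (4492 + w·265) / (19 + w) = 246.
Rearranging, w·(265 − 246) = 246·19 − 4492 = 182, so w ≈ 182/19 = 9.58.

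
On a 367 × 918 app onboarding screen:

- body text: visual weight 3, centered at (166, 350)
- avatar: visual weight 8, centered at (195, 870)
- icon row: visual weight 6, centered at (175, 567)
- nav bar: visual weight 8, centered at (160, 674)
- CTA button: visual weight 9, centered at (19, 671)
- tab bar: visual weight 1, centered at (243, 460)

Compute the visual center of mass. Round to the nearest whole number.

Weights sum to 3 + 8 + 6 + 8 + 9 + 1 = 35.
x: moment 4802 / weight 35 ≈ 137.20
Σw·y = 23303; ȳ = 23303/35 ≈ 665.80.

(137, 666)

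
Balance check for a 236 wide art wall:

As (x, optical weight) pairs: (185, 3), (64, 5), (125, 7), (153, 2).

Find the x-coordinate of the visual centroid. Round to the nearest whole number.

x ≈ 121

Total weight = 3 + 5 + 7 + 2 = 17.
x-moment: 3·185 + 5·64 + 7·125 + 2·153 = 2056; centroid 2056/17 ≈ 120.94.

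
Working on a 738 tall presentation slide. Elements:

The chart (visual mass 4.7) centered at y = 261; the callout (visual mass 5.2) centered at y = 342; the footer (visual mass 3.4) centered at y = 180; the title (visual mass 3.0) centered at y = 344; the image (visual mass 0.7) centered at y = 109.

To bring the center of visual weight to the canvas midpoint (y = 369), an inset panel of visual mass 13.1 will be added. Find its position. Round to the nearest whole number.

New total weight: (4.7 + 5.2 + 3.4 + 3.0 + 0.7) + 13.1 = 30.1.
y: target moment 30.1×369 = 11106.9; current 4.7·261 + 5.2·342 + 3.4·180 + 3.0·344 + 0.7·109 = 4725.4; the inset panel supplies 6381.5, so y = 6381.5/13.1 ≈ 487.14.

y ≈ 487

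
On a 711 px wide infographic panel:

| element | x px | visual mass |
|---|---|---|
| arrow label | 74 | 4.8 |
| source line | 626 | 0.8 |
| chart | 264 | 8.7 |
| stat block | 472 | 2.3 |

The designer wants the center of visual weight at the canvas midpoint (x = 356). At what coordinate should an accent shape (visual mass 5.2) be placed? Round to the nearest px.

New total weight: (4.8 + 0.8 + 8.7 + 2.3) + 5.2 = 21.8.
x: need Σw·x = 21.8·356 = 7760.8. Existing = 4.8·74 + 0.8·626 + 8.7·264 + 2.3·472 = 4238.4. Remainder 3522.4 / 5.2 ≈ 677.38.

x ≈ 677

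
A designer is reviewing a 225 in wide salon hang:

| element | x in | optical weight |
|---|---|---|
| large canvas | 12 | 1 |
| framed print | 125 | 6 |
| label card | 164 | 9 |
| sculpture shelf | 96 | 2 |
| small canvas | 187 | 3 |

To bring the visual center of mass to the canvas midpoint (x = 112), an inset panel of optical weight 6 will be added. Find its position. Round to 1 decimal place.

After adding the inset panel, total weight = 1 + 6 + 9 + 2 + 3 + 6 = 27.
x: need Σw·x = 27·112 = 3024. Existing = 1·12 + 6·125 + 9·164 + 2·96 + 3·187 = 2991. Remainder 33 / 6 ≈ 5.50.

x ≈ 5.5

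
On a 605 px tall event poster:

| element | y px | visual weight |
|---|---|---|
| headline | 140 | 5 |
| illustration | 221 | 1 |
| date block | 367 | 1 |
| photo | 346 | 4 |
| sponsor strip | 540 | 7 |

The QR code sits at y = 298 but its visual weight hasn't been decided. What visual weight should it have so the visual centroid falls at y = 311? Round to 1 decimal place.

Known weights sum to 5 + 1 + 1 + 4 + 7 = 18; their moment is 5·140 + 1·221 + 1·367 + 4·346 + 7·540 = 6452.
Set Σw·y/Σw = 311: (6452 + 298w) = 311·(18 + w).
Solving: w = (311·18 − 6452) / (298 − 311) = -854 / -13 ≈ 65.69.

w ≈ 65.7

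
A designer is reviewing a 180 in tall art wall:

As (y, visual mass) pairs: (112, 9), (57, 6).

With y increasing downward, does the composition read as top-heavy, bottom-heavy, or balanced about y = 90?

Σw = 9 + 6 = 15.
Σw·y = 9·112 + 6·57 = 1350, so ȳ = 1350/15 ≈ 90.00.
90.00 = 90 exactly: balanced.

balanced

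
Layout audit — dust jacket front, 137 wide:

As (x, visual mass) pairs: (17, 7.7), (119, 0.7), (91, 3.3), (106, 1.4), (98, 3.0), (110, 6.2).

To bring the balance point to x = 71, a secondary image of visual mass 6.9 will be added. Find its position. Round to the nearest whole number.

x ≈ 63

New total weight: (7.7 + 0.7 + 3.3 + 1.4 + 3.0 + 6.2) + 6.9 = 29.2.
Along x: (1638.9 + 6.9·x) / 29.2 = 71 (existing moment 7.7·17 + 0.7·119 + 3.3·91 + 1.4·106 + 3.0·98 + 6.2·110 = 1638.9) ⇒ x = (2073.2 − 1638.9) / 6.9 ≈ 62.94.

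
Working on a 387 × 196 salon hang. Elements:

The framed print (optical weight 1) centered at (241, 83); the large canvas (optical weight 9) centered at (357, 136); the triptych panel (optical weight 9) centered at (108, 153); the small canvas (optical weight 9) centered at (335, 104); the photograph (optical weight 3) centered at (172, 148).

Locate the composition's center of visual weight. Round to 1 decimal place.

Σw = 1 + 9 + 9 + 9 + 3 = 31.
x-moment: 1·241 + 9·357 + 9·108 + 9·335 + 3·172 = 7957; centroid 7957/31 ≈ 256.68.
y-moment: 1·83 + 9·136 + 9·153 + 9·104 + 3·148 = 4064; centroid 4064/31 ≈ 131.10.

(256.7, 131.1)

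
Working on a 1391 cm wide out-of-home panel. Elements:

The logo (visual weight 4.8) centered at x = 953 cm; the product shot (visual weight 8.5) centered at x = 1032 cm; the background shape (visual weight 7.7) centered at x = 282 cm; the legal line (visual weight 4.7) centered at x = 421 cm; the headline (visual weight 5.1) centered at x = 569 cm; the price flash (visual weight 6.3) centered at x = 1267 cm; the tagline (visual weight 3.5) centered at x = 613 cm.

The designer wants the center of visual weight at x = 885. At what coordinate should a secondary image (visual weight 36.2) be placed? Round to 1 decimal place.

x ≈ 1034.3

New total weight: (4.8 + 8.5 + 7.7 + 4.7 + 5.1 + 6.3 + 3.5) + 36.2 = 76.8.
x: need Σw·x = 76.8·885 = 67968.0. Existing = 4.8·953 + 8.5·1032 + 7.7·282 + 4.7·421 + 5.1·569 + 6.3·1267 + 3.5·613 = 30526.0. Remainder 37442.0 / 36.2 ≈ 1034.31.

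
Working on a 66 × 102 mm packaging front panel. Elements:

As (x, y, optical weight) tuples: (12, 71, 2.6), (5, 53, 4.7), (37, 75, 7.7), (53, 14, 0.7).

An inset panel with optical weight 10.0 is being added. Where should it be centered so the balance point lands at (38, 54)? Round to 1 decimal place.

With the inset panel, Σw becomes 2.6 + 4.7 + 7.7 + 0.7 + 10.0 = 25.7.
Along x: (376.7 + 10.0·x) / 25.7 = 38 (existing moment 2.6·12 + 4.7·5 + 7.7·37 + 0.7·53 = 376.7) ⇒ x = (976.6 − 376.7) / 10.0 ≈ 59.99.
Along y: (1021.0 + 10.0·y) / 25.7 = 54 (existing moment 2.6·71 + 4.7·53 + 7.7·75 + 0.7·14 = 1021.0) ⇒ y = (1387.8 − 1021.0) / 10.0 ≈ 36.68.

(60.0, 36.7)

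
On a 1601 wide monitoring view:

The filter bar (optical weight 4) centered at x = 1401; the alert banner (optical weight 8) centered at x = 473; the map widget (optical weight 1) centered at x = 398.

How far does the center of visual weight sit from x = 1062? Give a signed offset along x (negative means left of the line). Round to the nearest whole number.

≈ -309

Σw = 4 + 8 + 1 = 13.
x-moment: 4·1401 + 8·473 + 1·398 = 9786; centroid 9786/13 ≈ 752.77.
Difference: 752.77 − 1062 ≈ -309.23.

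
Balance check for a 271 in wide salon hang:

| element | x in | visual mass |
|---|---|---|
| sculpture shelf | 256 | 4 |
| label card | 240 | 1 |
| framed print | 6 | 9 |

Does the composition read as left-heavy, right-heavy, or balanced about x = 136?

left-heavy

Weights sum to 4 + 1 + 9 = 14.
x-moment: 4·256 + 1·240 + 9·6 = 1318; centroid 1318/14 ≈ 94.14.
94.1 lies left of the midline 136, so the layout is left-heavy.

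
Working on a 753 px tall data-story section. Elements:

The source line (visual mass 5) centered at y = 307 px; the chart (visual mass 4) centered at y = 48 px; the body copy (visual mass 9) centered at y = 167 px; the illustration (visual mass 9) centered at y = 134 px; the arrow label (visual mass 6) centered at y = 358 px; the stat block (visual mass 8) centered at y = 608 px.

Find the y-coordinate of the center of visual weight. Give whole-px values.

y ≈ 279

Total weight = 5 + 4 + 9 + 9 + 6 + 8 = 41.
y: moment 11448 / weight 41 ≈ 279.22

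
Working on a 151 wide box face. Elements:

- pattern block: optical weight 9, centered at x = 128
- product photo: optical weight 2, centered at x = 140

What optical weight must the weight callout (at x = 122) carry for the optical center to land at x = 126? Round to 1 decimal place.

Known weights sum to 9 + 2 = 11; their moment is 9·128 + 2·140 = 1432.
Set Σw·x/Σw = 126: (1432 + 122w) = 126·(11 + w).
So w = (126·11 − 1432)/(122 − 126) = -46/-4 ≈ 11.50.

w ≈ 11.5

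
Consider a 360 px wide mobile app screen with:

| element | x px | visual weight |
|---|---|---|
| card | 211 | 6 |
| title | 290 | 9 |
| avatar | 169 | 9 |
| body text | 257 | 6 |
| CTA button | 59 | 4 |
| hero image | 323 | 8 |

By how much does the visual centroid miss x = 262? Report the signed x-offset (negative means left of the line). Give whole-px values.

Total weight = 6 + 9 + 9 + 6 + 4 + 8 = 42.
x: (6·211 + 9·290 + 9·169 + 6·257 + 4·59 + 8·323) / 42 = 9759 / 42 ≈ 232.36
Offset from x = 262: 232.36 − 262 ≈ -29.64.

≈ -30 px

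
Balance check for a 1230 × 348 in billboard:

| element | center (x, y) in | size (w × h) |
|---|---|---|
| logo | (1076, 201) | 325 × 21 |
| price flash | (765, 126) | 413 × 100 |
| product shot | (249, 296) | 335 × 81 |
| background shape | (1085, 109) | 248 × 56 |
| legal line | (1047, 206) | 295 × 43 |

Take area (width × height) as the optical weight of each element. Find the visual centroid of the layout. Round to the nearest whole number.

(727, 184)

Areas → weights: logo 325·21 = 6825, price flash 413·100 = 41300, product shot 335·81 = 27135, background shape 248·56 = 13888, legal line 295·43 = 12685; Σw = 101833.
x-moment: 6825·1076 + 41300·765 + 27135·249 + 13888·1085 + 12685·1047 = 74044490; centroid 74044490/101833 ≈ 727.12.
y-moment: 6825·201 + 41300·126 + 27135·296 + 13888·109 + 12685·206 = 18734487; centroid 18734487/101833 ≈ 183.97.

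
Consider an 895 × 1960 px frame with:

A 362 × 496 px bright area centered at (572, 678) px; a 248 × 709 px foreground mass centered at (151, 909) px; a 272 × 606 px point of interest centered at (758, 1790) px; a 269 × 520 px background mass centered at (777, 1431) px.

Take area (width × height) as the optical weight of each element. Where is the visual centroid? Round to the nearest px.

(550, 1177)

Areas: bright area 362·496 = 179552, foreground mass 248·709 = 175832, point of interest 272·606 = 164832, background mass 269·520 = 139880. Total weight = 660096.
x-moment: 179552·572 + 175832·151 + 164832·758 + 139880·777 = 362883792; centroid 362883792/660096 ≈ 549.74.
y-moment: 179552·678 + 175832·909 + 164832·1790 + 139880·1431 = 776785104; centroid 776785104/660096 ≈ 1176.78.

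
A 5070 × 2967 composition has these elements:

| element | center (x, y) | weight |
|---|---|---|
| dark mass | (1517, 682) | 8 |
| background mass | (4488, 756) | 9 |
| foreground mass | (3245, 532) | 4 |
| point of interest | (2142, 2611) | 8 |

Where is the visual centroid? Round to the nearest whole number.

Weights sum to 8 + 9 + 4 + 8 = 29.
x: (8·1517 + 9·4488 + 4·3245 + 8·2142) / 29 = 82644 / 29 ≈ 2849.79
y: (8·682 + 9·756 + 4·532 + 8·2611) / 29 = 35276 / 29 ≈ 1216.41

(2850, 1216)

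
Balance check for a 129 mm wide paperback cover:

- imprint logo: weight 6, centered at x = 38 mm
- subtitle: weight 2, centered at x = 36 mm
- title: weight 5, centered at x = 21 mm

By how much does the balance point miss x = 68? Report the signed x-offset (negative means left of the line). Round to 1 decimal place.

≈ -36.8 mm

Weights sum to 6 + 2 + 5 = 13.
x: (6·38 + 2·36 + 5·21) / 13 = 405 / 13 ≈ 31.15
Difference: 31.15 − 68 ≈ -36.85.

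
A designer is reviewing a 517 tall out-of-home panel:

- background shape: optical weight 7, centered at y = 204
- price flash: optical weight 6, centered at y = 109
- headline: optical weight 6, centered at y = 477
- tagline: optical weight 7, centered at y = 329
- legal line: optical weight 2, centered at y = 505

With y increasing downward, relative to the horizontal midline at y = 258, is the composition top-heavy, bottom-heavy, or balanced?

Total weight = 7 + 6 + 6 + 7 + 2 = 28.
Σw·y = 7·204 + 6·109 + 6·477 + 7·329 + 2·505 = 8257, so ȳ = 8257/28 ≈ 294.89.
294.9 vs midline 258 → bottom-heavy.

bottom-heavy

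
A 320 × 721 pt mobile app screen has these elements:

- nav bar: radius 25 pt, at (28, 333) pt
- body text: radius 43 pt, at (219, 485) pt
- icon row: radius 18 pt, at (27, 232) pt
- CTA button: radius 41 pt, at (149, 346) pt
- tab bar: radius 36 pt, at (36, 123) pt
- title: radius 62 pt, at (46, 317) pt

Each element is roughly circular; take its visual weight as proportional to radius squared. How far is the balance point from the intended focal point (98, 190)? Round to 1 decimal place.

≈ 136.5 pt

Weights ∝ r²: nav bar 25² = 625, body text 43² = 1849, icon row 18² = 324, CTA button 41² = 1681, tab bar 36² = 1296, title 62² = 3844; Σw = 9619.
Σw·x = 905128; x̄ = 905128/9619 ≈ 94.10.
Σw·y = 3139640; ȳ = 3139640/9619 ≈ 326.40.
Relative to (98, 190): Δ = (-3.90, 136.40); |Δ| = √(-3.90² + 136.40²) ≈ 136.46.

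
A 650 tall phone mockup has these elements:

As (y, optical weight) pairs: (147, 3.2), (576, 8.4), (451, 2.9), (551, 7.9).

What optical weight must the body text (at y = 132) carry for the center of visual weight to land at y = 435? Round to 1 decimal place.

Existing Σw = 22.4 (3.2 + 8.4 + 2.9 + 7.9); existing moment 3.2·147 + 8.4·576 + 2.9·451 + 7.9·551 = 10969.6.
For the centroid to hit 435: (10969.6 + w·132) / (22.4 + w) = 435.
Rearranging, w·(132 − 435) = 435·22.4 − 10969.6 = -1225.6, so w ≈ -1225.6/-303 = 4.04.

w ≈ 4.0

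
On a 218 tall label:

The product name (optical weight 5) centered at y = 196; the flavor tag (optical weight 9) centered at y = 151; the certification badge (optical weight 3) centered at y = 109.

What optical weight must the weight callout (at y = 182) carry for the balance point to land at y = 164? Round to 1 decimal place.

Known weights sum to 5 + 9 + 3 = 17; their moment is 5·196 + 9·151 + 3·109 = 2666.
Set Σw·y/Σw = 164: (2666 + 182w) = 164·(17 + w).
Solving: w = (164·17 − 2666) / (182 − 164) = 122 / 18 ≈ 6.78.

w ≈ 6.8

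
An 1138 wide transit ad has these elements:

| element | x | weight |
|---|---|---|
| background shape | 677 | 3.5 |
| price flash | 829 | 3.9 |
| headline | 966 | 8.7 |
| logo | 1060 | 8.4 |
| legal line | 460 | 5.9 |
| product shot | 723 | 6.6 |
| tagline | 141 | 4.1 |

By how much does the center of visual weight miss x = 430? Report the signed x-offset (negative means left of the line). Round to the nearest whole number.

≈ 324

Weights sum to 3.5 + 3.9 + 8.7 + 8.4 + 5.9 + 6.6 + 4.1 = 41.1.
Σw·x = 3.5·677 + 3.9·829 + 8.7·966 + 8.4·1060 + 5.9·460 + 6.6·723 + 4.1·141 = 30974.7, so x̄ = 30974.7/41.1 ≈ 753.64.
Against x = 430, that's 753.64 − 430 = 323.64.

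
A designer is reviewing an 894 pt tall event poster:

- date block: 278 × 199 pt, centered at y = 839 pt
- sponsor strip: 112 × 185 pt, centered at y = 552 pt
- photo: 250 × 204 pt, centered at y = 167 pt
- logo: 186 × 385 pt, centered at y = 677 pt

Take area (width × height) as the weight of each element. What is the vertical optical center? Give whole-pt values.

y ≈ 578

Areas: date block 278·199 = 55322, sponsor strip 112·185 = 20720, photo 250·204 = 51000, logo 186·385 = 71610. Total weight = 198652.
y: (55322·839 + 20720·552 + 51000·167 + 71610·677) / 198652 = 114849568 / 198652 ≈ 578.14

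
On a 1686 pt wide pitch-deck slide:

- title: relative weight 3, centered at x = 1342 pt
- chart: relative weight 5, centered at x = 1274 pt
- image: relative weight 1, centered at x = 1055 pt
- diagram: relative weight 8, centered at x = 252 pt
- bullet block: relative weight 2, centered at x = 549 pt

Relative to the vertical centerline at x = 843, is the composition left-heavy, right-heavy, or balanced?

Weights sum to 3 + 5 + 1 + 8 + 2 = 19.
x: (3·1342 + 5·1274 + 1·1055 + 8·252 + 2·549) / 19 = 14565 / 19 ≈ 766.58
766.6 vs midline 843 → left-heavy.

left-heavy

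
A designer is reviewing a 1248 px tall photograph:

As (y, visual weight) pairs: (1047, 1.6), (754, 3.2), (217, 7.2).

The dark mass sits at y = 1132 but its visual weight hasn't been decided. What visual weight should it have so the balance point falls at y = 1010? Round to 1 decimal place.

Existing Σw = 12.0 (1.6 + 3.2 + 7.2); existing moment 1.6·1047 + 3.2·754 + 7.2·217 = 5650.4.
For the centroid to hit 1010: (5650.4 + w·1132) / (12.0 + w) = 1010.
Solving: w = (1010·12.0 − 5650.4) / (1132 − 1010) = 6469.6 / 122 ≈ 53.03.

w ≈ 53.0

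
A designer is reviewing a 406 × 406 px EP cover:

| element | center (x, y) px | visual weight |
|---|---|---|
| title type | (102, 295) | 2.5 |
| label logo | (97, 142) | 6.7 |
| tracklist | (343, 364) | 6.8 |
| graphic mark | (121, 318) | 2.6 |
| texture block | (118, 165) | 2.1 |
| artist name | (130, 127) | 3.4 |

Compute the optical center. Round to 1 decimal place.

Total weight = 2.5 + 6.7 + 6.8 + 2.6 + 2.1 + 3.4 = 24.1.
x: moment 4241.7 / weight 24.1 ≈ 176.00
y: moment 5769.2 / weight 24.1 ≈ 239.39

(176.0, 239.4)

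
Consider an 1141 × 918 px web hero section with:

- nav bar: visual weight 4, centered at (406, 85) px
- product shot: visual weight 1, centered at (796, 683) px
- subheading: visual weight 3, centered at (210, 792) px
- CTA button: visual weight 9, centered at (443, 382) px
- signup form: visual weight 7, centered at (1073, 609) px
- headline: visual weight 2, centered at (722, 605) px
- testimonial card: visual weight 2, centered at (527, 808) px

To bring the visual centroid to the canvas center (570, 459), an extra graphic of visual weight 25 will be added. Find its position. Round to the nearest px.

(527, 416)

New total weight: (4 + 1 + 3 + 9 + 7 + 2 + 2) + 25 = 53.
x: target moment 53×570 = 30210; current 4·406 + 1·796 + 3·210 + 9·443 + 7·1073 + 2·722 + 2·527 = 17046; the extra graphic supplies 13164, so x = 13164/25 ≈ 526.56.
y: target moment 53×459 = 24327; current 4·85 + 1·683 + 3·792 + 9·382 + 7·609 + 2·605 + 2·808 = 13926; the extra graphic supplies 10401, so y = 10401/25 ≈ 416.04.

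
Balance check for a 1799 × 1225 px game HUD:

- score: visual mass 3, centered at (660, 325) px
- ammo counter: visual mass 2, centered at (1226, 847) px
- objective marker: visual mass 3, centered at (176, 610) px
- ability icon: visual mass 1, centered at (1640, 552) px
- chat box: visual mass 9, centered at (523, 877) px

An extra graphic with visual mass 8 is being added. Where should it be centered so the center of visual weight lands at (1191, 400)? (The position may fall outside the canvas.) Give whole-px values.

With the extra graphic, Σw becomes 3 + 2 + 3 + 1 + 9 + 8 = 26.
x: need Σw·x = 26·1191 = 30966. Existing = 3·660 + 2·1226 + 3·176 + 1·1640 + 9·523 = 11307. Remainder 19659 / 8 ≈ 2457.38.
y: need Σw·y = 26·400 = 10400. Existing = 3·325 + 2·847 + 3·610 + 1·552 + 9·877 = 12944. Remainder -2544 / 8 ≈ -318.00.

(2457, -318)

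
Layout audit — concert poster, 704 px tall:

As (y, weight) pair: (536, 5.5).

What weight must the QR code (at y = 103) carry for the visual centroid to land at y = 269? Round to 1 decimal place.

The single fixed element contributes weight 5.5, moment 5.5·536 = 2948.0.
Balance at y = 269 requires (2948.0 + w·103) / (5.5 + w) = 269.
Solving: w = (269·5.5 − 2948.0) / (103 − 269) = -1468.5 / -166 ≈ 8.85.

w ≈ 8.8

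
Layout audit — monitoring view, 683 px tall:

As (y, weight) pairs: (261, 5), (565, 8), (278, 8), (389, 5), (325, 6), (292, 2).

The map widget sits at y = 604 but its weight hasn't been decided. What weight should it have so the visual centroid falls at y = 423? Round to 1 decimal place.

w ≈ 10.2

Known weights sum to 5 + 8 + 8 + 5 + 6 + 2 = 34; their moment is 5·261 + 8·565 + 8·278 + 5·389 + 6·325 + 2·292 = 12528.
Set Σw·y/Σw = 423: (12528 + 604w) = 423·(34 + w).
So w = (423·34 − 12528)/(604 − 423) = 1854/181 ≈ 10.24.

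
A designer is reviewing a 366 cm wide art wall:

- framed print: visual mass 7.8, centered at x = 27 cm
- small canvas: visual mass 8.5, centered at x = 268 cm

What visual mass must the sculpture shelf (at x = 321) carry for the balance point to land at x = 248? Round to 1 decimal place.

w ≈ 21.3

Existing Σw = 16.3 (7.8 + 8.5); existing moment 7.8·27 + 8.5·268 = 2488.6.
Balance at x = 248 requires (2488.6 + w·321) / (16.3 + w) = 248.
Rearranging, w·(321 − 248) = 248·16.3 − 2488.6 = 1553.8, so w ≈ 1553.8/73 = 21.28.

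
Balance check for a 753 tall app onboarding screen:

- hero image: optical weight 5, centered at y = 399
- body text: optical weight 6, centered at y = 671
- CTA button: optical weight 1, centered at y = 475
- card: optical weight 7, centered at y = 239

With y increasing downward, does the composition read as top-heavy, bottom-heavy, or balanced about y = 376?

bottom-heavy

Weights sum to 5 + 6 + 1 + 7 = 19.
y-moment: 5·399 + 6·671 + 1·475 + 7·239 = 8169; centroid 8169/19 ≈ 429.95.
429.9 lies below (larger y than) the midline 376, so the layout is bottom-heavy.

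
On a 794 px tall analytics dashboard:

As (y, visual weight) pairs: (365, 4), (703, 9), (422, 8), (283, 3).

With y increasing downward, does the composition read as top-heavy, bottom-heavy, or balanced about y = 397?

Σw = 4 + 9 + 8 + 3 = 24.
Σw·y = 4·365 + 9·703 + 8·422 + 3·283 = 12012, so ȳ = 12012/24 ≈ 500.50.
500.5 vs midline 397 → bottom-heavy.

bottom-heavy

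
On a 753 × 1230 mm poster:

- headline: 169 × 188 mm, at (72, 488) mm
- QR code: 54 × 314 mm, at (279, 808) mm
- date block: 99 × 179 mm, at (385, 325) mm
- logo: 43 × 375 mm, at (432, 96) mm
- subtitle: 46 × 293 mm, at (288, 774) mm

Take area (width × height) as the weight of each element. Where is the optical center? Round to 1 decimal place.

(257.0, 488.7)

Areas → weights: headline 169·188 = 31772, QR code 54·314 = 16956, date block 99·179 = 17721, logo 43·375 = 16125, subtitle 46·293 = 13478; Σw = 96052.
x: (31772·72 + 16956·279 + 17721·385 + 16125·432 + 13478·288) / 96052 = 24688557 / 96052 ≈ 257.03
y: (31772·488 + 16956·808 + 17721·325 + 16125·96 + 13478·774) / 96052 = 46944481 / 96052 ≈ 488.74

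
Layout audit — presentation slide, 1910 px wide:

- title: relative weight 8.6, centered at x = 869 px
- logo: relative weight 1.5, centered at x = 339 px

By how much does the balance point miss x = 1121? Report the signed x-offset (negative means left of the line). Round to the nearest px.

≈ -331 px

Total weight = 8.6 + 1.5 = 10.1.
Σw·x = 8.6·869 + 1.5·339 = 7981.9, so x̄ = 7981.9/10.1 ≈ 790.29.
Against x = 1121, that's 790.29 − 1121 = -330.71.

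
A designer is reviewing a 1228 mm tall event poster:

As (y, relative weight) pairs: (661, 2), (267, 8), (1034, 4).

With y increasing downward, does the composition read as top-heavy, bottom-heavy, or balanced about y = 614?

top-heavy

Σw = 2 + 8 + 4 = 14.
y-moment: 2·661 + 8·267 + 4·1034 = 7594; centroid 7594/14 ≈ 542.43.
Since 542.4 is above (smaller y than) 614, the composition reads top-heavy.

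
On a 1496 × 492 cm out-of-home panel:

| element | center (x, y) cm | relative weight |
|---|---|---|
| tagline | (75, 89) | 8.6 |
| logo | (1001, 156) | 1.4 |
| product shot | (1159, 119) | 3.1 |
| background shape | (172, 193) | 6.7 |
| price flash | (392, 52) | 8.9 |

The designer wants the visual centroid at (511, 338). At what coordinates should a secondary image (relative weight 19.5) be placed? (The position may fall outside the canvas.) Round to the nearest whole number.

(736, 676)

New total weight: (8.6 + 1.4 + 3.1 + 6.7 + 8.9) + 19.5 = 48.2.
x: need Σw·x = 48.2·511 = 24630.2. Existing = 8.6·75 + 1.4·1001 + 3.1·1159 + 6.7·172 + 8.9·392 = 10280.5. Remainder 14349.7 / 19.5 ≈ 735.88.
y: need Σw·y = 48.2·338 = 16291.6. Existing = 8.6·89 + 1.4·156 + 3.1·119 + 6.7·193 + 8.9·52 = 3108.6. Remainder 13183.0 / 19.5 ≈ 676.05.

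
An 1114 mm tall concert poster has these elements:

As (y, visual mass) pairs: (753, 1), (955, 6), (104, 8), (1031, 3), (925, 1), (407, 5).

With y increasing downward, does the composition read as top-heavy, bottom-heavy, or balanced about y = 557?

Weights sum to 1 + 6 + 8 + 3 + 1 + 5 = 24.
y-moment: 1·753 + 6·955 + 8·104 + 3·1031 + 1·925 + 5·407 = 13368; centroid 13368/24 ≈ 557.00.
That equals the midline 557 — balanced.

balanced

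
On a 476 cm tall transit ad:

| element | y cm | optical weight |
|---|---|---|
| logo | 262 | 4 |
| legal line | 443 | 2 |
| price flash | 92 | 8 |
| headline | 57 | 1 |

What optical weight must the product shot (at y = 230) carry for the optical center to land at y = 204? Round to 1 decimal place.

w ≈ 12.8

Fixed elements: Σw = 4 + 2 + 8 + 1 = 15, Σw·y = 4·262 + 2·443 + 8·92 + 1·57 = 2727.
For the centroid to hit 204: (2727 + w·230) / (15 + w) = 204.
So w = (204·15 − 2727)/(230 − 204) = 333/26 ≈ 12.81.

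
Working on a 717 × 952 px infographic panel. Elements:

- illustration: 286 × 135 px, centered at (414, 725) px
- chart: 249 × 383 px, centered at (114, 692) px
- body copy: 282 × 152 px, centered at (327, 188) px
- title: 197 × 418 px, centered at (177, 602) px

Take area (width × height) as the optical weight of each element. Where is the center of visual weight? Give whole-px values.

(214, 585)

Areas → weights: illustration 286·135 = 38610, chart 249·383 = 95367, body copy 282·152 = 42864, title 197·418 = 82346; Σw = 259187.
x-moment: 38610·414 + 95367·114 + 42864·327 + 82346·177 = 55448148; centroid 55448148/259187 ≈ 213.93.
y-moment: 38610·725 + 95367·692 + 42864·188 + 82346·602 = 151616938; centroid 151616938/259187 ≈ 584.97.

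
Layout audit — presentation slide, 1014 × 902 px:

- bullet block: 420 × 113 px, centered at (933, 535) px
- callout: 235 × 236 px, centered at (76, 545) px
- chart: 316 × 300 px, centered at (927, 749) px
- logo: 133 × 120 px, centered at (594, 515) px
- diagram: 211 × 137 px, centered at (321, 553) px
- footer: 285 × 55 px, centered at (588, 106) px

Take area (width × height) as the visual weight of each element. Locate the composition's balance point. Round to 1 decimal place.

(636.4, 590.4)

Areas → weights: bullet block 420·113 = 47460, callout 235·236 = 55460, chart 316·300 = 94800, logo 133·120 = 15960, diagram 211·137 = 28907, footer 285·55 = 15675; Σw = 258262.
Σw·x = 47460·933 + 55460·76 + 94800·927 + 15960·594 + 28907·321 + 15675·588 = 164351027, so x̄ = 164351027/258262 ≈ 636.37.
Σw·y = 47460·535 + 55460·545 + 94800·749 + 15960·515 + 28907·553 + 15675·106 = 152488521, so ȳ = 152488521/258262 ≈ 590.44.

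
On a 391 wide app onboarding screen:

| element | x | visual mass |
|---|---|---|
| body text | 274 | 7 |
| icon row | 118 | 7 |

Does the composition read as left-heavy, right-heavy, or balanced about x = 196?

balanced

Weights sum to 7 + 7 = 14.
x: (7·274 + 7·118) / 14 = 2744 / 14 ≈ 196.00
That equals the midline 196 — balanced.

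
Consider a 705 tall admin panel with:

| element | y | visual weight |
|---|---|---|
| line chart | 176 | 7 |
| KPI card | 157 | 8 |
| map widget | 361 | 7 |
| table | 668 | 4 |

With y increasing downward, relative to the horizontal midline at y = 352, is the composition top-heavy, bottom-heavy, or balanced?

top-heavy

Total weight = 7 + 8 + 7 + 4 = 26.
y: (7·176 + 8·157 + 7·361 + 4·668) / 26 = 7687 / 26 ≈ 295.65
295.7 vs midline 352 → top-heavy.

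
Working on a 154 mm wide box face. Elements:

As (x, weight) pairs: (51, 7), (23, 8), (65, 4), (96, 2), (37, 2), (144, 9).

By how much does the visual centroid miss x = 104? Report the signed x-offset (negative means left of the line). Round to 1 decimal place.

Total weight = 7 + 8 + 4 + 2 + 2 + 9 = 32.
x: (7·51 + 8·23 + 4·65 + 2·96 + 2·37 + 9·144) / 32 = 2363 / 32 ≈ 73.84
Offset from x = 104: 73.84 − 104 ≈ -30.16.

≈ -30.2 mm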